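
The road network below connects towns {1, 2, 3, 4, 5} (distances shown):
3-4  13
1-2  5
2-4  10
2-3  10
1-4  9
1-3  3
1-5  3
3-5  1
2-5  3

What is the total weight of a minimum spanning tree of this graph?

16

Grow the tree from 4 using Prim:
Step 1: frontier [1-4 9, 2-4 10, 3-4 13] → take 1-4 (9); add 1.
Step 2: frontier [1-3 3, 1-5 3, 1-2 5, 2-4 10, 3-4 13] → take 1-3 (3); add 3.
Step 3: frontier [1-5 3, 1-2 5, 3-5 1, 2-3 10, 2-4 10] → take 3-5 (1); add 5.
Step 4: frontier [1-2 5, 2-3 10, 2-4 10, 2-5 3] → take 2-5 (3); add 2.
MST edges: 1-4, 1-3, 3-5, 2-5; total weight 9+3+1+3 = 16.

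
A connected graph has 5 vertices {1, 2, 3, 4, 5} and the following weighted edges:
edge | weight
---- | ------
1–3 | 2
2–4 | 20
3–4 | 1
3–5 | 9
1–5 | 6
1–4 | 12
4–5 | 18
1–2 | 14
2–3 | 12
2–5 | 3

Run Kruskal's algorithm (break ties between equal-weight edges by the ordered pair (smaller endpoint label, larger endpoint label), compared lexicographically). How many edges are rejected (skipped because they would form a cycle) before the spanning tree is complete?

0

Sort edges by weight, then run Kruskal:
3–4 (1): add — endpoints in different components.
1–3 (2): add — endpoints in different components.
2–5 (3): add — endpoints in different components.
1–5 (6): add — endpoints in different components.
Edges rejected before the tree was complete: 0.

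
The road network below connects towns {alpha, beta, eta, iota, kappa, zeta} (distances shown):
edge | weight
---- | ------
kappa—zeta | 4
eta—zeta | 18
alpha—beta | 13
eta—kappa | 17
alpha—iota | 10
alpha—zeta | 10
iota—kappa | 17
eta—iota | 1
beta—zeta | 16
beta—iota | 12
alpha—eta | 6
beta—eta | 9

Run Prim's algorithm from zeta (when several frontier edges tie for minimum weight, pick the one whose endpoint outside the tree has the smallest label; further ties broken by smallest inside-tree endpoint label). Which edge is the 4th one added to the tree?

eta-iota

Grow the tree from zeta using Prim:
Step 1: cheapest edge leaving the tree is kappa—zeta (4); add kappa.
Step 2: cheapest edge leaving the tree is alpha—zeta (10); add alpha.
Step 3: cheapest edge leaving the tree is alpha—eta (6); add eta.
Step 4: cheapest edge leaving the tree is eta—iota (1); add iota.
Step 5: cheapest edge leaving the tree is beta—eta (9); add beta.
The 4th edge added is eta—iota.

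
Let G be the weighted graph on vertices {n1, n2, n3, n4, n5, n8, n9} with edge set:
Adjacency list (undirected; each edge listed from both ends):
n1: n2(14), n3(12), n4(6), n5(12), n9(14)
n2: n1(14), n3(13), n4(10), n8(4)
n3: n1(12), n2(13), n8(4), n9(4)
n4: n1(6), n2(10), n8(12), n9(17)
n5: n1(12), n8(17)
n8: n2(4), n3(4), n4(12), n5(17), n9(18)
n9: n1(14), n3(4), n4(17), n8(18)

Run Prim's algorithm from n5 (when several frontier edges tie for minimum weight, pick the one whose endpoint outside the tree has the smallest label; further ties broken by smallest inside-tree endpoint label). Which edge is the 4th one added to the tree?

n2-n8

Prim, starting at n5.
Step 1: frontier [n1–n5 12, n5–n8 17] → take n1–n5 (12); add n1.
Step 2: frontier [n1–n4 6, n1–n3 12, n1–n2 14, n1–n9 14, n5–n8 17] → take n1–n4 (6); add n4.
Step 3: frontier [n1–n3 12, n1–n2 14, n1–n9 14, n2–n4 10, n4–n8 12, n4–n9 17, n5–n8 17] → take n2–n4 (10); add n2.
Step 4: frontier [n1–n3 12, n1–n9 14, n2–n8 4, n2–n3 13, n4–n8 12, n4–n9 17, n5–n8 17] → take n2–n8 (4); add n8.
Step 5: frontier [n1–n3 12, n1–n9 14, n2–n3 13, n4–n9 17, n3–n8 4, n8–n9 18] → take n3–n8 (4); add n3.
Step 6: frontier [n1–n9 14, n3–n9 4, n4–n9 17, n8–n9 18] → take n3–n9 (4); add n9.
The 4th edge added is n2–n8.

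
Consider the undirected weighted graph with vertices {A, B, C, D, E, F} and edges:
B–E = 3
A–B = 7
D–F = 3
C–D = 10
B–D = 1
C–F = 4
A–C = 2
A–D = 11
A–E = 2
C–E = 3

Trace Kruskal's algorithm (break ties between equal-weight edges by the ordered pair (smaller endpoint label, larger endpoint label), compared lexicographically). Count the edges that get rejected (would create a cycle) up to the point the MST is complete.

Kruskal: consider edges lightest-first.
B–D (1): add. Components now {A} {B,D} {C} {E} {F}
A–C (2): add. Components now {A,C} {B,D} {E} {F}
A–E (2): add. Components now {A,C,E} {B,D} {F}
B–E (3): add. Components now {A,B,C,D,E} {F}
C–E (3): skip — C and E already connected.
D–F (3): add. Components now {A,B,C,D,E,F}
Edges rejected before the tree was complete: 1.

1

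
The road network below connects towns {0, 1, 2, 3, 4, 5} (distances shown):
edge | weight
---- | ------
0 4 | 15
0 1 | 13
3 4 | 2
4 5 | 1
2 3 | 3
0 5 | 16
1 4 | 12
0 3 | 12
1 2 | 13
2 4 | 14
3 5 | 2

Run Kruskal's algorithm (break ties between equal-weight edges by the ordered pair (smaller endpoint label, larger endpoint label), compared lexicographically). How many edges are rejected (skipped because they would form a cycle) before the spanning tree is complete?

Kruskal: consider edges lightest-first.
4 5 (1): add. Components now {0} {1} {2} {3} {4,5}
3 4 (2): add. Components now {0} {1} {2} {3,4,5}
3 5 (2): skip — 3 and 5 already connected.
2 3 (3): add. Components now {0} {1} {2,3,4,5}
0 3 (12): add. Components now {0,2,3,4,5} {1}
1 4 (12): add. Components now {0,1,2,3,4,5}
Edges rejected before the tree was complete: 1.

1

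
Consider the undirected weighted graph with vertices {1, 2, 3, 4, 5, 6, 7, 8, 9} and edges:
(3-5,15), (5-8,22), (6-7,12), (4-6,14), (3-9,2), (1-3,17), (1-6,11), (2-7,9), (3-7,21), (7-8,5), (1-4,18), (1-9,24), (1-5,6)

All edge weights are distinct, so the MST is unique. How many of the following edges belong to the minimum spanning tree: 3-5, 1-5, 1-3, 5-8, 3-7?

2

Kruskal's algorithm — process edges by increasing weight (ties by edge label):
3-9 (2): add — endpoints in different components.
7-8 (5): add — endpoints in different components.
1-5 (6): add — endpoints in different components.
2-7 (9): add — endpoints in different components.
1-6 (11): add — endpoints in different components.
6-7 (12): add — endpoints in different components.
4-6 (14): add — endpoints in different components.
3-5 (15): add — endpoints in different components.
MST edge set: {3-9, 7-8, 1-5, 2-7, 1-6, 6-7, 4-6, 3-5}.
Of the listed edges, {3-5, 1-5} are in the MST → 2.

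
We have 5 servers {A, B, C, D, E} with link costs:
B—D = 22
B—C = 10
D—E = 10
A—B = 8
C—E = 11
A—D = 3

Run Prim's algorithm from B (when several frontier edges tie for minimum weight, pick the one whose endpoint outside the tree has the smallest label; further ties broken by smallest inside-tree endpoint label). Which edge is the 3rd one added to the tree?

Prim's algorithm from B:
Step 1: cheapest edge leaving the tree is A—B (8); add A.
Step 2: cheapest edge leaving the tree is A—D (3); add D.
Step 3: cheapest edge leaving the tree is B—C (10); add C.
Step 4: cheapest edge leaving the tree is D—E (10); add E.
The 3rd edge added is B—C.

B-C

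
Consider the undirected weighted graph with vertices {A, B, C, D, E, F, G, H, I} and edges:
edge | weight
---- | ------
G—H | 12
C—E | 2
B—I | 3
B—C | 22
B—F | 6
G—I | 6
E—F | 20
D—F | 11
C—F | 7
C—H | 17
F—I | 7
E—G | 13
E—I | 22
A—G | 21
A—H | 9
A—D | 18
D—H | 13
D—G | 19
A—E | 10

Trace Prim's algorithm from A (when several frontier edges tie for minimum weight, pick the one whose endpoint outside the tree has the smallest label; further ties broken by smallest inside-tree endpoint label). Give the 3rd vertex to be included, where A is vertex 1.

E

Prim's algorithm from A:
Step 1: cheapest edge leaving the tree is A—H (9); add H.
Step 2: cheapest edge leaving the tree is A—E (10); add E.
Step 3: cheapest edge leaving the tree is C—E (2); add C.
Step 4: cheapest edge leaving the tree is C—F (7); add F.
Step 5: cheapest edge leaving the tree is B—F (6); add B.
Step 6: cheapest edge leaving the tree is B—I (3); add I.
Step 7: cheapest edge leaving the tree is G—I (6); add G.
Step 8: cheapest edge leaving the tree is D—F (11); add D.
Vertex order: A, H, E, C, F, B, I, G, D. The 3rd vertex is E.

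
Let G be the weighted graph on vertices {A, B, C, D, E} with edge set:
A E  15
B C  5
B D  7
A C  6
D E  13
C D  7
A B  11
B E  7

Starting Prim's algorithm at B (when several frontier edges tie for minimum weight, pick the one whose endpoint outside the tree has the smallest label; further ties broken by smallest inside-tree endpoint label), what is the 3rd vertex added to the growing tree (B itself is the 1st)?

Prim's algorithm from B:
Step 1: cheapest edge leaving the tree is B C (5); add C.
Step 2: cheapest edge leaving the tree is A C (6); add A.
Step 3: cheapest edge leaving the tree is B D (7); add D.
Step 4: cheapest edge leaving the tree is B E (7); add E.
Vertex order: B, C, A, D, E. The 3rd vertex is A.

A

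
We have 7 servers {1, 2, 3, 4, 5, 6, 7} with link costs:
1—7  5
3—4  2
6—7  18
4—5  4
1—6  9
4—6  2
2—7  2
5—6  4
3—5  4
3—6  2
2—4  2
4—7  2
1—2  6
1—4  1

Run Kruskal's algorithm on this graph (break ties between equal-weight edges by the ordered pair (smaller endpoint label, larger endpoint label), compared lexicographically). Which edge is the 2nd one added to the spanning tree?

Sort edges by weight, then run Kruskal:
1—4 (1): add. Components now {1,4} {2} {3} {5} {6} {7}
2—4 (2): add. Components now {1,2,4} {3} {5} {6} {7}
2—7 (2): add. Components now {1,2,4,7} {3} {5} {6}
3—4 (2): add. Components now {1,2,3,4,7} {5} {6}
3—6 (2): add. Components now {1,2,3,4,6,7} {5}
4—6 (2): skip — 4 and 6 already connected.
4—7 (2): skip — 4 and 7 already connected.
3—5 (4): add. Components now {1,2,3,4,5,6,7}
The 2nd edge added is 2—4.

2-4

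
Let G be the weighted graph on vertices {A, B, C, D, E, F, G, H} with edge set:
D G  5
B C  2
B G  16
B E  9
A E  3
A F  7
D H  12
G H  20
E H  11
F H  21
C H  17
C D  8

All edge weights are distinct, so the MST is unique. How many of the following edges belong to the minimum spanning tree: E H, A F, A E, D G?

4

Sort edges by weight, then run Kruskal:
B C (2): add — endpoints in different components.
A E (3): add — endpoints in different components.
D G (5): add — endpoints in different components.
A F (7): add — endpoints in different components.
C D (8): add — endpoints in different components.
B E (9): add — endpoints in different components.
E H (11): add — endpoints in different components.
MST edge set: {B C, A E, D G, A F, C D, B E, E H}.
Of the listed edges, {E H, A F, A E, D G} are in the MST → 4.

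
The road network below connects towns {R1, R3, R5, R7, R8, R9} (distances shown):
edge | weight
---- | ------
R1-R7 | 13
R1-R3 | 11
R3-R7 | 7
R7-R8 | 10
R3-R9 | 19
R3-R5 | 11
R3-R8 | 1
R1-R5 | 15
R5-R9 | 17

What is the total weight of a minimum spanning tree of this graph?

47

Prim, starting at R3.
Step 1: frontier [R3-R8 1, R3-R7 7, R1-R3 11, R3-R5 11, R3-R9 19] → take R3-R8 (1); add R8.
Step 2: frontier [R3-R7 7, R1-R3 11, R3-R5 11, R3-R9 19, R7-R8 10] → take R3-R7 (7); add R7.
Step 3: frontier [R1-R3 11, R3-R5 11, R3-R9 19, R1-R7 13] → take R1-R3 (11); add R1.
Step 4: frontier [R1-R5 15, R3-R5 11, R3-R9 19] → take R3-R5 (11); add R5.
Step 5: frontier [R3-R9 19, R5-R9 17] → take R5-R9 (17); add R9.
MST edges: R3-R8, R3-R7, R1-R3, R3-R5, R5-R9; total weight 1+7+11+11+17 = 47.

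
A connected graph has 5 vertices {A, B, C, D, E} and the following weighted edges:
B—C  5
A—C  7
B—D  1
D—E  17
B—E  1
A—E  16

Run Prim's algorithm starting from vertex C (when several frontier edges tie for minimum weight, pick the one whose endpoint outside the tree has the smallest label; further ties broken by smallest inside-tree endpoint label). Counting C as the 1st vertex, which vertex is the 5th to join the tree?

A

Prim, starting at C.
Step 1: cheapest edge leaving the tree is B—C (5); add B.
Step 2: cheapest edge leaving the tree is B—D (1); add D.
Step 3: cheapest edge leaving the tree is B—E (1); add E.
Step 4: cheapest edge leaving the tree is A—C (7); add A.
Vertex order: C, B, D, E, A. The 5th vertex is A.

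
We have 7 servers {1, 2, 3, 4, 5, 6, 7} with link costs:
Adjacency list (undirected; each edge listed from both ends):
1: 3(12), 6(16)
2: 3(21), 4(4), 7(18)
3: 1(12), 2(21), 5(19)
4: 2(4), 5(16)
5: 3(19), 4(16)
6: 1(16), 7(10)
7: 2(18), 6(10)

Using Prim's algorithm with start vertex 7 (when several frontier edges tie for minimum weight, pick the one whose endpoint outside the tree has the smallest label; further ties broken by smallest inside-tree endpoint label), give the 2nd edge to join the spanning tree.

Prim, starting at 7.
Step 1: cheapest edge leaving the tree is 6 7 (10); add 6.
Step 2: cheapest edge leaving the tree is 1 6 (16); add 1.
Step 3: cheapest edge leaving the tree is 1 3 (12); add 3.
Step 4: cheapest edge leaving the tree is 2 7 (18); add 2.
Step 5: cheapest edge leaving the tree is 2 4 (4); add 4.
Step 6: cheapest edge leaving the tree is 4 5 (16); add 5.
The 2nd edge added is 1 6.

1-6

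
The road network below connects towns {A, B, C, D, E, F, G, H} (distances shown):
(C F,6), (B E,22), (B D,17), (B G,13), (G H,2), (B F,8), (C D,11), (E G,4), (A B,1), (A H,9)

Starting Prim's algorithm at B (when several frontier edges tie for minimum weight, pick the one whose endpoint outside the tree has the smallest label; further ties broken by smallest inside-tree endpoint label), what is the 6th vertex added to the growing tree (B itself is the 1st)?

Prim's algorithm from B:
Step 1: frontier [A B 1, B F 8, B G 13, B D 17, B E 22] → take A B (1); add A.
Step 2: frontier [A H 9, B F 8, B G 13, B D 17, B E 22] → take B F (8); add F.
Step 3: frontier [A H 9, B G 13, B D 17, B E 22, C F 6] → take C F (6); add C.
Step 4: frontier [A H 9, B G 13, B D 17, B E 22, C D 11] → take A H (9); add H.
Step 5: frontier [B G 13, B D 17, B E 22, C D 11, G H 2] → take G H (2); add G.
Step 6: frontier [B D 17, B E 22, C D 11, E G 4] → take E G (4); add E.
Step 7: frontier [B D 17, C D 11] → take C D (11); add D.
Vertex order: B, A, F, C, H, G, E, D. The 6th vertex is G.

G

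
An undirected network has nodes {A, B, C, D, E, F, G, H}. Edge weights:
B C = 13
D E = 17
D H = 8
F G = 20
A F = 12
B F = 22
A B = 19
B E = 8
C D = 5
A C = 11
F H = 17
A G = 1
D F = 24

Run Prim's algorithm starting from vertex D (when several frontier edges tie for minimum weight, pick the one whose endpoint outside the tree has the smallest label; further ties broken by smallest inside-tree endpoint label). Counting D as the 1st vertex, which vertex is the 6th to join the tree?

Prim's algorithm from D:
Step 1: cheapest edge leaving the tree is C D (5); add C.
Step 2: cheapest edge leaving the tree is D H (8); add H.
Step 3: cheapest edge leaving the tree is A C (11); add A.
Step 4: cheapest edge leaving the tree is A G (1); add G.
Step 5: cheapest edge leaving the tree is A F (12); add F.
Step 6: cheapest edge leaving the tree is B C (13); add B.
Step 7: cheapest edge leaving the tree is B E (8); add E.
Vertex order: D, C, H, A, G, F, B, E. The 6th vertex is F.

F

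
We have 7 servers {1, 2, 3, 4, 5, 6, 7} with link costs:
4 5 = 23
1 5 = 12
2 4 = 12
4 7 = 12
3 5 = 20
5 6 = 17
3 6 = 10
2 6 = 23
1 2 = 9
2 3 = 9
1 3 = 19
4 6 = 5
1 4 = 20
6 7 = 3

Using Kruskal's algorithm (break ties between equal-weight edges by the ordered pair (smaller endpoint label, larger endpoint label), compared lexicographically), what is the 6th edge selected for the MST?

1-5

Kruskal's algorithm — process edges by increasing weight (ties by edge label):
6 7 (3): add — endpoints in different components.
4 6 (5): add — endpoints in different components.
1 2 (9): add — endpoints in different components.
2 3 (9): add — endpoints in different components.
3 6 (10): add — endpoints in different components.
1 5 (12): add — endpoints in different components.
The 6th edge added is 1 5.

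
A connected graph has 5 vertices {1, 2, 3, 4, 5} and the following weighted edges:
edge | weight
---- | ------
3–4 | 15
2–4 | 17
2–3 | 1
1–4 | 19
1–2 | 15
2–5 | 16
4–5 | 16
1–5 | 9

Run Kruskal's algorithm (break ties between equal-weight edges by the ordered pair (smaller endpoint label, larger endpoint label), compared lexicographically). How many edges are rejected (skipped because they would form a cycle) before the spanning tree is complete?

Kruskal: consider edges lightest-first.
2–3 (1): add — endpoints in different components.
1–5 (9): add — endpoints in different components.
1–2 (15): add — endpoints in different components.
3–4 (15): add — endpoints in different components.
Edges rejected before the tree was complete: 0.

0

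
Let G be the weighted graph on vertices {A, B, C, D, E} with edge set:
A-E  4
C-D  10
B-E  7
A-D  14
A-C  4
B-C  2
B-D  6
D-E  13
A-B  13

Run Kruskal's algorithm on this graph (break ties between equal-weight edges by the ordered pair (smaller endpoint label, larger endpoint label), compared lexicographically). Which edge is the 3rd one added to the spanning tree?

A-E

Kruskal's algorithm — process edges by increasing weight (ties by edge label):
B-C (2): add — endpoints in different components.
A-C (4): add — endpoints in different components.
A-E (4): add — endpoints in different components.
B-D (6): add — endpoints in different components.
The 3rd edge added is A-E.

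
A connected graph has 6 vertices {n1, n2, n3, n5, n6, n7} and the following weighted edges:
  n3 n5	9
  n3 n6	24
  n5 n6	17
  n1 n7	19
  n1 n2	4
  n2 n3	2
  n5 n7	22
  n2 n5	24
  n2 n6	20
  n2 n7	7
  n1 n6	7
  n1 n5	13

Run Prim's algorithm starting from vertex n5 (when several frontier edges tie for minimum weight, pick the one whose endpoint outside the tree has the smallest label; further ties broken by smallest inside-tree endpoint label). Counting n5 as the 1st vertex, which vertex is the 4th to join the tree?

n1

Grow the tree from n5 using Prim:
Step 1: cheapest edge leaving the tree is n3 n5 (9); add n3.
Step 2: cheapest edge leaving the tree is n2 n3 (2); add n2.
Step 3: cheapest edge leaving the tree is n1 n2 (4); add n1.
Step 4: cheapest edge leaving the tree is n1 n6 (7); add n6.
Step 5: cheapest edge leaving the tree is n2 n7 (7); add n7.
Vertex order: n5, n3, n2, n1, n6, n7. The 4th vertex is n1.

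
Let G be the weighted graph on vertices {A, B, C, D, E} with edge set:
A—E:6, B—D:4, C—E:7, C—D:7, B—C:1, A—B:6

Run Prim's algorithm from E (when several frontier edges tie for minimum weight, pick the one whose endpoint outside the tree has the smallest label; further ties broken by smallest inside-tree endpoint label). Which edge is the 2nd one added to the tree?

A-B

Prim, starting at E.
Step 1: frontier [A—E 6, C—E 7] → take A—E (6); add A.
Step 2: frontier [A—B 6, C—E 7] → take A—B (6); add B.
Step 3: frontier [B—C 1, B—D 4, C—E 7] → take B—C (1); add C.
Step 4: frontier [B—D 4, C—D 7] → take B—D (4); add D.
The 2nd edge added is A—B.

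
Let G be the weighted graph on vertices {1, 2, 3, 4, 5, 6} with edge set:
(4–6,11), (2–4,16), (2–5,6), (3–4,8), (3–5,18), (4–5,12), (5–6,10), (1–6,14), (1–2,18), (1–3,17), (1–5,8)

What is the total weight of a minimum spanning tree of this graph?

43

Kruskal: consider edges lightest-first.
2–5 (6): add. Components now {1} {2,5} {3} {4} {6}
1–5 (8): add. Components now {1,2,5} {3} {4} {6}
3–4 (8): add. Components now {1,2,5} {3,4} {6}
5–6 (10): add. Components now {1,2,5,6} {3,4}
4–6 (11): add. Components now {1,2,3,4,5,6}
MST edges: 2–5, 1–5, 3–4, 5–6, 4–6; total weight 6+8+8+10+11 = 43.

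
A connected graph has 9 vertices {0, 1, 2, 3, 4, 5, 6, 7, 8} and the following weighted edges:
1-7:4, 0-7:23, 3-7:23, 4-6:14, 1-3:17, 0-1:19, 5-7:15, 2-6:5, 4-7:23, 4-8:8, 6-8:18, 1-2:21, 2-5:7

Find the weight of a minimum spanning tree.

89

Prim's algorithm from 3:
Step 1: cheapest edge leaving the tree is 1-3 (17); add 1.
Step 2: cheapest edge leaving the tree is 1-7 (4); add 7.
Step 3: cheapest edge leaving the tree is 5-7 (15); add 5.
Step 4: cheapest edge leaving the tree is 2-5 (7); add 2.
Step 5: cheapest edge leaving the tree is 2-6 (5); add 6.
Step 6: cheapest edge leaving the tree is 4-6 (14); add 4.
Step 7: cheapest edge leaving the tree is 4-8 (8); add 8.
Step 8: cheapest edge leaving the tree is 0-1 (19); add 0.
MST edges: 1-3, 1-7, 5-7, 2-5, 2-6, 4-6, 4-8, 0-1; total weight 17+4+15+7+5+14+8+19 = 89.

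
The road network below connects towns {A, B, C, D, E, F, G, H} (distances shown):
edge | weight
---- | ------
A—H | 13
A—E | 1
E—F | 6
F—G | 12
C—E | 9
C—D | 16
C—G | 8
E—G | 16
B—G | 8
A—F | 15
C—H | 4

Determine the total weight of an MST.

52

Kruskal: consider edges lightest-first.
A—E (1): add — endpoints in different components.
C—H (4): add — endpoints in different components.
E—F (6): add — endpoints in different components.
B—G (8): add — endpoints in different components.
C—G (8): add — endpoints in different components.
C—E (9): add — endpoints in different components.
F—G (12): skip — F and G already connected.
A—H (13): skip — A and H already connected.
A—F (15): skip — A and F already connected.
C—D (16): add — endpoints in different components.
MST edges: A—E, C—H, E—F, B—G, C—G, C—E, C—D; total weight 1+4+6+8+8+9+16 = 52.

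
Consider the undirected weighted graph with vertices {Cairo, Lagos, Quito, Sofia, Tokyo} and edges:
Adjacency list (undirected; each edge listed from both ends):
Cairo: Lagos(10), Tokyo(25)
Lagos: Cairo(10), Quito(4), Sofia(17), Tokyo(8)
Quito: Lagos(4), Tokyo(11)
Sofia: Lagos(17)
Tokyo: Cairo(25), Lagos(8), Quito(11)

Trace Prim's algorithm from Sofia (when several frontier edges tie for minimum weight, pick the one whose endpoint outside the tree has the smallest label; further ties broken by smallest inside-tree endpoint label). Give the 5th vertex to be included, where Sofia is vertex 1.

Prim's algorithm from Sofia:
Step 1: cheapest edge leaving the tree is Lagos–Sofia (17); add Lagos.
Step 2: cheapest edge leaving the tree is Lagos–Quito (4); add Quito.
Step 3: cheapest edge leaving the tree is Lagos–Tokyo (8); add Tokyo.
Step 4: cheapest edge leaving the tree is Cairo–Lagos (10); add Cairo.
Vertex order: Sofia, Lagos, Quito, Tokyo, Cairo. The 5th vertex is Cairo.

Cairo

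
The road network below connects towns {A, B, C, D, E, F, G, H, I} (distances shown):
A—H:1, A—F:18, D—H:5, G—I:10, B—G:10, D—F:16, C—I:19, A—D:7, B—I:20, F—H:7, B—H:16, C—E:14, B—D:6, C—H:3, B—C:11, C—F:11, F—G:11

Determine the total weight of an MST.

56

Kruskal's algorithm — process edges by increasing weight (ties by edge label):
A—H (1): add — endpoints in different components.
C—H (3): add — endpoints in different components.
D—H (5): add — endpoints in different components.
B—D (6): add — endpoints in different components.
A—D (7): skip — A and D already connected.
F—H (7): add — endpoints in different components.
B—G (10): add — endpoints in different components.
G—I (10): add — endpoints in different components.
B—C (11): skip — B and C already connected.
C—F (11): skip — C and F already connected.
F—G (11): skip — F and G already connected.
C—E (14): add — endpoints in different components.
MST edges: A—H, C—H, D—H, B—D, F—H, B—G, G—I, C—E; total weight 1+3+5+6+7+10+10+14 = 56.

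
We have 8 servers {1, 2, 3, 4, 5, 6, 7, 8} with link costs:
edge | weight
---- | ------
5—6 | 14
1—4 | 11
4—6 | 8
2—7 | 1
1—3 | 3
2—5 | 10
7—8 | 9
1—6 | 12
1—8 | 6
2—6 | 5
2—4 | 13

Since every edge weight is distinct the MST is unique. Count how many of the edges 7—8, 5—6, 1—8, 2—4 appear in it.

2

Kruskal's algorithm — process edges by increasing weight (ties by edge label):
2—7 (1): add — endpoints in different components.
1—3 (3): add — endpoints in different components.
2—6 (5): add — endpoints in different components.
1—8 (6): add — endpoints in different components.
4—6 (8): add — endpoints in different components.
7—8 (9): add — endpoints in different components.
2—5 (10): add — endpoints in different components.
MST edge set: {2—7, 1—3, 2—6, 1—8, 4—6, 7—8, 2—5}.
Of the listed edges, {7—8, 1—8} are in the MST → 2.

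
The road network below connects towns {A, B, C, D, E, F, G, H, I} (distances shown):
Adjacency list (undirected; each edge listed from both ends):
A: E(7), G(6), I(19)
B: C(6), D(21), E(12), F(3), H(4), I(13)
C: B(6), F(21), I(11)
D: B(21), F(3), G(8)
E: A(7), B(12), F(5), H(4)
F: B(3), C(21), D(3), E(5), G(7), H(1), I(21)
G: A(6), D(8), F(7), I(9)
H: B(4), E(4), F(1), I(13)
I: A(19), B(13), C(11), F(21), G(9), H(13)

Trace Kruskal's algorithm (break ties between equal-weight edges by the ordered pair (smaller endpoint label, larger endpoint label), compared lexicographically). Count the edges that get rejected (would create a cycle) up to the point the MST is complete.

Sort edges by weight, then run Kruskal:
F H (1): add — endpoints in different components.
B F (3): add — endpoints in different components.
D F (3): add — endpoints in different components.
B H (4): skip — B and H already connected.
E H (4): add — endpoints in different components.
E F (5): skip — E and F already connected.
A G (6): add — endpoints in different components.
B C (6): add — endpoints in different components.
A E (7): add — endpoints in different components.
F G (7): skip — F and G already connected.
D G (8): skip — D and G already connected.
G I (9): add — endpoints in different components.
Edges rejected before the tree was complete: 4.

4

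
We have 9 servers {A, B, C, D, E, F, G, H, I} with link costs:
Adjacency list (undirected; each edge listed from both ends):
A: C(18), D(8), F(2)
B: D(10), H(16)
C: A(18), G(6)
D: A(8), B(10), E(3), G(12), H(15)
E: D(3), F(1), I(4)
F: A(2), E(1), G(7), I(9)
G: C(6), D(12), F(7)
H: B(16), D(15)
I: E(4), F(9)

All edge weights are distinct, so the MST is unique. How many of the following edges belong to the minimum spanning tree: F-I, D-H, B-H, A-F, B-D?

Kruskal: consider edges lightest-first.
E-F (1): add — endpoints in different components.
A-F (2): add — endpoints in different components.
D-E (3): add — endpoints in different components.
E-I (4): add — endpoints in different components.
C-G (6): add — endpoints in different components.
F-G (7): add — endpoints in different components.
A-D (8): skip — A and D already connected.
F-I (9): skip — F and I already connected.
B-D (10): add — endpoints in different components.
D-G (12): skip — D and G already connected.
D-H (15): add — endpoints in different components.
MST edge set: {E-F, A-F, D-E, E-I, C-G, F-G, B-D, D-H}.
Of the listed edges, {D-H, A-F, B-D} are in the MST → 3.

3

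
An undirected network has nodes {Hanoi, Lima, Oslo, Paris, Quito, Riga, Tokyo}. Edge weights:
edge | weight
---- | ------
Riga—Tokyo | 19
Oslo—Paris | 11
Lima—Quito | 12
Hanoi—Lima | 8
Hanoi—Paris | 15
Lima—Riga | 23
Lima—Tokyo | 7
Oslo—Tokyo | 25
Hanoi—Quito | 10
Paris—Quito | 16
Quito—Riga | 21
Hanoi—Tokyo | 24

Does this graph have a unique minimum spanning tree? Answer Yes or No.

Yes

Sort edges by weight, then run Kruskal:
Lima—Tokyo (7): add — endpoints in different components.
Hanoi—Lima (8): add — endpoints in different components.
Hanoi—Quito (10): add — endpoints in different components.
Oslo—Paris (11): add — endpoints in different components.
Lima—Quito (12): skip — Lima and Quito already connected.
Hanoi—Paris (15): add — endpoints in different components.
Paris—Quito (16): skip — Quito and Paris already connected.
Riga—Tokyo (19): add — endpoints in different components.
Every non-tree edge has weight strictly greater than the heaviest edge on the tree path between its endpoints, so the MST is unique.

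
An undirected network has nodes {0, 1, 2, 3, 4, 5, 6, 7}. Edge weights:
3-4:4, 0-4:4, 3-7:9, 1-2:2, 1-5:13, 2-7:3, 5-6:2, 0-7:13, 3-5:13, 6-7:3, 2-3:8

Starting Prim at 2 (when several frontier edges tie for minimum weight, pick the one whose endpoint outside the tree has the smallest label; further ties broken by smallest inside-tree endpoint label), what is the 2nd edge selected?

Grow the tree from 2 using Prim:
Step 1: frontier [1-2 2, 2-7 3, 2-3 8] → take 1-2 (2); add 1.
Step 2: frontier [1-5 13, 2-7 3, 2-3 8] → take 2-7 (3); add 7.
Step 3: frontier [1-5 13, 2-3 8, 6-7 3, 3-7 9, 0-7 13] → take 6-7 (3); add 6.
Step 4: frontier [1-5 13, 2-3 8, 5-6 2, 3-7 9, 0-7 13] → take 5-6 (2); add 5.
Step 5: frontier [2-3 8, 3-5 13, 3-7 9, 0-7 13] → take 2-3 (8); add 3.
Step 6: frontier [3-4 4, 0-7 13] → take 3-4 (4); add 4.
Step 7: frontier [0-4 4, 0-7 13] → take 0-4 (4); add 0.
The 2nd edge added is 2-7.

2-7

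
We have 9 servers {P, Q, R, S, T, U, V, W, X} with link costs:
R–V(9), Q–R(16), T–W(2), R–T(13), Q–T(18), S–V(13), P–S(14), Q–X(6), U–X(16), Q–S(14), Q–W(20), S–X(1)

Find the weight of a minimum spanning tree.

74

Prim's algorithm from P:
Step 1: cheapest edge leaving the tree is P–S (14); add S.
Step 2: cheapest edge leaving the tree is S–X (1); add X.
Step 3: cheapest edge leaving the tree is Q–X (6); add Q.
Step 4: cheapest edge leaving the tree is S–V (13); add V.
Step 5: cheapest edge leaving the tree is R–V (9); add R.
Step 6: cheapest edge leaving the tree is R–T (13); add T.
Step 7: cheapest edge leaving the tree is T–W (2); add W.
Step 8: cheapest edge leaving the tree is U–X (16); add U.
MST edges: P–S, S–X, Q–X, S–V, R–V, R–T, T–W, U–X; total weight 14+1+6+13+9+13+2+16 = 74.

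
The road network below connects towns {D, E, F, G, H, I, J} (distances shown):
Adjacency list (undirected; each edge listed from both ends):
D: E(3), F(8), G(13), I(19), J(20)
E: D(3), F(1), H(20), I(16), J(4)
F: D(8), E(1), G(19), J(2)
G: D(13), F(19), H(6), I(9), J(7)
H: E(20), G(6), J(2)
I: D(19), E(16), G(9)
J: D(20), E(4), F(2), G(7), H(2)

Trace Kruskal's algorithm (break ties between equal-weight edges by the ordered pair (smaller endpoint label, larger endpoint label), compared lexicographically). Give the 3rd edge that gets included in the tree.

Kruskal: consider edges lightest-first.
E—F (1): add — endpoints in different components.
F—J (2): add — endpoints in different components.
H—J (2): add — endpoints in different components.
D—E (3): add — endpoints in different components.
E—J (4): skip — E and J already connected.
G—H (6): add — endpoints in different components.
G—J (7): skip — G and J already connected.
D—F (8): skip — D and F already connected.
G—I (9): add — endpoints in different components.
The 3rd edge added is H—J.

H-J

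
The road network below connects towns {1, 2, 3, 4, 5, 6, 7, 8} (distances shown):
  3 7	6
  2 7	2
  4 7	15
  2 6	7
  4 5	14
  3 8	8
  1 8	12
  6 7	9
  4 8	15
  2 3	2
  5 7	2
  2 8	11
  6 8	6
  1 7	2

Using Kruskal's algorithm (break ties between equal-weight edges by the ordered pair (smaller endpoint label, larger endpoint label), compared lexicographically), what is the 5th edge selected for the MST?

Kruskal's algorithm — process edges by increasing weight (ties by edge label):
1 7 (2): add — endpoints in different components.
2 3 (2): add — endpoints in different components.
2 7 (2): add — endpoints in different components.
5 7 (2): add — endpoints in different components.
3 7 (6): skip — 3 and 7 already connected.
6 8 (6): add — endpoints in different components.
2 6 (7): add — endpoints in different components.
3 8 (8): skip — 3 and 8 already connected.
6 7 (9): skip — 6 and 7 already connected.
2 8 (11): skip — 2 and 8 already connected.
1 8 (12): skip — 1 and 8 already connected.
4 5 (14): add — endpoints in different components.
The 5th edge added is 6 8.

6-8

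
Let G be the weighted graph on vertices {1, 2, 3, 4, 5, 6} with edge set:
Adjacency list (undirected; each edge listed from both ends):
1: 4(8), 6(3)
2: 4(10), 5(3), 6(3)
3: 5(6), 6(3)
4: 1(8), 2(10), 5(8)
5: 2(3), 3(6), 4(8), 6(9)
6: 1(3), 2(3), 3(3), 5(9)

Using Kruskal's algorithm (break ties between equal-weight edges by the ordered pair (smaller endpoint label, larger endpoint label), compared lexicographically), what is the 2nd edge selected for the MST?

Kruskal: consider edges lightest-first.
1–6 (3): add — endpoints in different components.
2–5 (3): add — endpoints in different components.
2–6 (3): add — endpoints in different components.
3–6 (3): add — endpoints in different components.
3–5 (6): skip — 3 and 5 already connected.
1–4 (8): add — endpoints in different components.
The 2nd edge added is 2–5.

2-5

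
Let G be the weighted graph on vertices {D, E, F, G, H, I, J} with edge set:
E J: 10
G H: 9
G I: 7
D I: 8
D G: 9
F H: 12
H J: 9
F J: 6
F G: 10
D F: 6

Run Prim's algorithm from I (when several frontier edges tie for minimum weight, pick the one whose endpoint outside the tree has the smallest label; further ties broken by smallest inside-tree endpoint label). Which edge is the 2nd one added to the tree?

D-I

Prim's algorithm from I:
Step 1: frontier [G I 7, D I 8] → take G I (7); add G.
Step 2: frontier [D G 9, G H 9, F G 10, D I 8] → take D I (8); add D.
Step 3: frontier [D F 6, G H 9, F G 10] → take D F (6); add F.
Step 4: frontier [F J 6, F H 12, G H 9] → take F J (6); add J.
Step 5: frontier [F H 12, G H 9, H J 9, E J 10] → take G H (9); add H.
Step 6: frontier [E J 10] → take E J (10); add E.
The 2nd edge added is D I.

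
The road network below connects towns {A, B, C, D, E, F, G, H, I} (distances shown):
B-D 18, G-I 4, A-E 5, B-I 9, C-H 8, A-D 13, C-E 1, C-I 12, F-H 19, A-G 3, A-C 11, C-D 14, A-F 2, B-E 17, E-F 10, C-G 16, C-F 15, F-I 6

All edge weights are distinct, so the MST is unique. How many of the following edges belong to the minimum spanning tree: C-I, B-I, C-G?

Sort edges by weight, then run Kruskal:
C-E (1): add — endpoints in different components.
A-F (2): add — endpoints in different components.
A-G (3): add — endpoints in different components.
G-I (4): add — endpoints in different components.
A-E (5): add — endpoints in different components.
F-I (6): skip — F and I already connected.
C-H (8): add — endpoints in different components.
B-I (9): add — endpoints in different components.
E-F (10): skip — E and F already connected.
A-C (11): skip — A and C already connected.
C-I (12): skip — C and I already connected.
A-D (13): add — endpoints in different components.
MST edge set: {C-E, A-F, A-G, G-I, A-E, C-H, B-I, A-D}.
Of the listed edges, {B-I} are in the MST → 1.

1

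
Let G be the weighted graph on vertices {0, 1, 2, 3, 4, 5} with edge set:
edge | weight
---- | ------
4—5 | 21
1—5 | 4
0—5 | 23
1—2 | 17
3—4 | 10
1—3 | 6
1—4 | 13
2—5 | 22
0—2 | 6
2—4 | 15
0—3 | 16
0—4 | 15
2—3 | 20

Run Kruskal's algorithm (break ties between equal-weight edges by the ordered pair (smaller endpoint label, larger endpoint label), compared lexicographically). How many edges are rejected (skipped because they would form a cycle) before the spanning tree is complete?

Kruskal's algorithm — process edges by increasing weight (ties by edge label):
1—5 (4): add — endpoints in different components.
0—2 (6): add — endpoints in different components.
1—3 (6): add — endpoints in different components.
3—4 (10): add — endpoints in different components.
1—4 (13): skip — 1 and 4 already connected.
0—4 (15): add — endpoints in different components.
Edges rejected before the tree was complete: 1.

1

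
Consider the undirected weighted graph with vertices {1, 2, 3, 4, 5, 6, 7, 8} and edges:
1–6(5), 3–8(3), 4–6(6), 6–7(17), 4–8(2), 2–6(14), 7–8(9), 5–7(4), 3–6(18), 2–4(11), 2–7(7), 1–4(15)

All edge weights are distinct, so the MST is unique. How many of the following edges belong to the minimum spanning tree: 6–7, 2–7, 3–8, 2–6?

Sort edges by weight, then run Kruskal:
4–8 (2): add — endpoints in different components.
3–8 (3): add — endpoints in different components.
5–7 (4): add — endpoints in different components.
1–6 (5): add — endpoints in different components.
4–6 (6): add — endpoints in different components.
2–7 (7): add — endpoints in different components.
7–8 (9): add — endpoints in different components.
MST edge set: {4–8, 3–8, 5–7, 1–6, 4–6, 2–7, 7–8}.
Of the listed edges, {2–7, 3–8} are in the MST → 2.

2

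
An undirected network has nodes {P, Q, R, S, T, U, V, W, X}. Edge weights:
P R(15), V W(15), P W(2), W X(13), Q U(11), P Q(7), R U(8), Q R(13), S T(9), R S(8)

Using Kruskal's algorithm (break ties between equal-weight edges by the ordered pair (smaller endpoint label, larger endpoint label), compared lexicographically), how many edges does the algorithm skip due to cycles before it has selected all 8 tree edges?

Kruskal: consider edges lightest-first.
P W (2): add — endpoints in different components.
P Q (7): add — endpoints in different components.
R S (8): add — endpoints in different components.
R U (8): add — endpoints in different components.
S T (9): add — endpoints in different components.
Q U (11): add — endpoints in different components.
Q R (13): skip — R and Q already connected.
W X (13): add — endpoints in different components.
P R (15): skip — R and P already connected.
V W (15): add — endpoints in different components.
Edges rejected before the tree was complete: 2.

2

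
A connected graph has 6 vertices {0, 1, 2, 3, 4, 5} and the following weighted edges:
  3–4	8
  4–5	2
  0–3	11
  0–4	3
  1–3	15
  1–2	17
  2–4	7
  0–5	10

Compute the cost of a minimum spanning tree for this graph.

35

Prim's algorithm from 2:
Step 1: frontier [2–4 7, 1–2 17] → take 2–4 (7); add 4.
Step 2: frontier [1–2 17, 4–5 2, 0–4 3, 3–4 8] → take 4–5 (2); add 5.
Step 3: frontier [1–2 17, 0–4 3, 3–4 8, 0–5 10] → take 0–4 (3); add 0.
Step 4: frontier [0–3 11, 1–2 17, 3–4 8] → take 3–4 (8); add 3.
Step 5: frontier [1–2 17, 1–3 15] → take 1–3 (15); add 1.
MST edges: 2–4, 4–5, 0–4, 3–4, 1–3; total weight 7+2+3+8+15 = 35.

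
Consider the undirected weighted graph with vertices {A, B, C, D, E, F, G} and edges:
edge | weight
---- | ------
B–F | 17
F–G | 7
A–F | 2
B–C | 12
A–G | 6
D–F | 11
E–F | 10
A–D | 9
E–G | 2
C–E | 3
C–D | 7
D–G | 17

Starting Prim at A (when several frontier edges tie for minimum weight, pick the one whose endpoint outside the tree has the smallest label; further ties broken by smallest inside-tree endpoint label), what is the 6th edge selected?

Prim, starting at A.
Step 1: cheapest edge leaving the tree is A–F (2); add F.
Step 2: cheapest edge leaving the tree is A–G (6); add G.
Step 3: cheapest edge leaving the tree is E–G (2); add E.
Step 4: cheapest edge leaving the tree is C–E (3); add C.
Step 5: cheapest edge leaving the tree is C–D (7); add D.
Step 6: cheapest edge leaving the tree is B–C (12); add B.
The 6th edge added is B–C.

B-C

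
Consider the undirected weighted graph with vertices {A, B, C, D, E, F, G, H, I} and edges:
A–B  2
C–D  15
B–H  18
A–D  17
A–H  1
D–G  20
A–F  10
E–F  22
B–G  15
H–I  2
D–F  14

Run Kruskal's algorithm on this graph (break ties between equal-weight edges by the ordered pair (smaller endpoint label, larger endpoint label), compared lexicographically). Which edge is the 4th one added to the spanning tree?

Kruskal: consider edges lightest-first.
A–H (1): add — endpoints in different components.
A–B (2): add — endpoints in different components.
H–I (2): add — endpoints in different components.
A–F (10): add — endpoints in different components.
D–F (14): add — endpoints in different components.
B–G (15): add — endpoints in different components.
C–D (15): add — endpoints in different components.
A–D (17): skip — A and D already connected.
B–H (18): skip — B and H already connected.
D–G (20): skip — D and G already connected.
E–F (22): add — endpoints in different components.
The 4th edge added is A–F.

A-F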